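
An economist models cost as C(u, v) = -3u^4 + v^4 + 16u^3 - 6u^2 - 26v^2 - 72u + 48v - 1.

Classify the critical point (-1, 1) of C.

local maximum

The mixed partial ∂²C/∂u∂v is 0, so the Hessian at any point is diag(C_uu, C_vv) = diag(12(-3u^2 + 8u - 1), 4(3v^2 - 13)).
At (-1, 1): H = diag(-144, -40).
Both eigenvalues are negative, so H is negative definite: a local maximum.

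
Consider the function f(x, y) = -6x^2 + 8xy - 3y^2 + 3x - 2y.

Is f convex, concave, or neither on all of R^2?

concave

f is quadratic, so its Hessian is the constant matrix H = [[-12, 8], [8, -6]].
det(H) = 8, tr(H) = -18.
det(H) > 0 and tr(H) < 0, so H is negative definite everywhere: concave.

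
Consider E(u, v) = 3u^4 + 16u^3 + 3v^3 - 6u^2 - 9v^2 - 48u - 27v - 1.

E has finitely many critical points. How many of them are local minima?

2

E separates as a function of u plus a function of v, so ∇E=0 decouples.
∂E/∂u = 12(u - 1)(u + 1)(u + 4) = 0 at u ∈ {-4, -1, 1}; ∂E/∂v = 9(v - 3)(v + 1) = 0 at v ∈ {-1, 3}.
The Hessian is diagonal: diag(E_uu, E_vv). Second derivatives: E_uu(-4)=180, E_uu(-1)=-72, E_uu(1)=120; E_vv(-1)=-36, E_vv(3)=36.
Local minima occur where both diagonal entries positive: (-4, 3), (1, 3). Count: 2.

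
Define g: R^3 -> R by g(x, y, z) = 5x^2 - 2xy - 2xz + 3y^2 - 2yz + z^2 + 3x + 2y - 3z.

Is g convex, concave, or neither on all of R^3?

convex

g is quadratic, so its Hessian is the constant matrix H = [[10, -2, -2], [-2, 6, -2], [-2, -2, 2]].
Leading principal minors: 10, 56, 32.
All positive ⇒ H ≻ 0 ⇒ convex.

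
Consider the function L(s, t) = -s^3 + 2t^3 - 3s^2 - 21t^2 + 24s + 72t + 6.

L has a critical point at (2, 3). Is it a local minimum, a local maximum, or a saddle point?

The mixed partial ∂²L/∂s∂t is 0, so the Hessian at any point is diag(L_ss, L_tt) = diag(-6(s + 1), 6(2t - 7)).
At (2, 3): H = diag(-18, -6).
Both eigenvalues are negative, so H is negative definite: a local maximum.

local maximum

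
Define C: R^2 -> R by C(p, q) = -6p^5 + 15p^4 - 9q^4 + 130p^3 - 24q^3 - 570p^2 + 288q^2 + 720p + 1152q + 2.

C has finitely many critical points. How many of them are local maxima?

4

C separates as a function of p plus a function of q, so ∇C=0 decouples.
∂C/∂p = -30(p - 3)(p - 2)(p - 1)(p + 4) = 0 at p ∈ {-4, 1, 2, 3}; ∂C/∂q = -36(q - 4)(q + 2)(q + 4) = 0 at q ∈ {-4, -2, 4}.
The Hessian is diagonal: diag(C_pp, C_qq). Second derivatives: C_pp(-4)=6300, C_pp(1)=-300, C_pp(2)=180, C_pp(3)=-420; C_qq(-4)=-576, C_qq(-2)=432, C_qq(4)=-1728.
Local maxima occur where both diagonal entries negative: (1, -4), (1, 4), (3, -4), (3, 4). Count: 4.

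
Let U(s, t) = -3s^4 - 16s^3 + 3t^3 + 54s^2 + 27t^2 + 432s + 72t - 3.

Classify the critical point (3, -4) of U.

The mixed partial ∂²U/∂s∂t is 0, so the Hessian at any point is diag(U_ss, U_tt) = diag(12(-3s^2 - 8s + 9), 18(t + 3)).
At (3, -4): H = diag(-504, -18).
Both eigenvalues are negative, so H is negative definite: a local maximum.

local maximum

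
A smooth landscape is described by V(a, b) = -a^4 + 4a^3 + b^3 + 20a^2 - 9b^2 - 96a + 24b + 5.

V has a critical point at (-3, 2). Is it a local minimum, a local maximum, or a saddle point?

The mixed partial ∂²V/∂a∂b is 0, so the Hessian at any point is diag(V_aa, V_bb) = diag(4(-3a^2 + 6a + 10), 6(b - 3)).
At (-3, 2): H = diag(-140, -6).
Both eigenvalues are negative, so H is negative definite: a local maximum.

local maximum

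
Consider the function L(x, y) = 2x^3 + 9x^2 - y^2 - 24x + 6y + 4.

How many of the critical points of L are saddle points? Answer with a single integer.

L separates as a function of x plus a function of y, so ∇L=0 decouples.
∂L/∂x = 6(x - 1)(x + 4) = 0 at x ∈ {-4, 1}; ∂L/∂y = -2(y - 3) = 0 at y ∈ {3}.
The Hessian is diagonal: diag(L_xx, L_yy). Second derivatives: L_xx(-4)=-30, L_xx(1)=30; L_yy(3)=-2.
Saddle points occur where the two diagonal entries have opposite signs: (1, 3). Count: 1.

1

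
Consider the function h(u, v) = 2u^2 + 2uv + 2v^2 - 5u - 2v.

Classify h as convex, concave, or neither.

h is quadratic, so its Hessian is the constant matrix H = [[4, 2], [2, 4]].
det(H) = 12, tr(H) = 8.
det(H) > 0 and tr(H) > 0, so H is positive definite everywhere: convex.

convex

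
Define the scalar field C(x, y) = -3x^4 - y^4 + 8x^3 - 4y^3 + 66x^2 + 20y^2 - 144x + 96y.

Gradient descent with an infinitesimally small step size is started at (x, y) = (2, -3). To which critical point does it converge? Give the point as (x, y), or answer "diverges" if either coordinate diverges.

C is separable, so gradient descent decouples: x follows -∂C/∂x, y follows -∂C/∂y.
∂C/∂x = -12(x - 4)(x - 1)(x + 3); at x=2 this is 120, so x decreases.
∂C/∂y = -4(y - 3)(y + 2)(y + 4); at y=-3 this is -24, so y increases.
x converges to its nearest critical value 1 (a local min of the x-part); y converges to -2. The iterate converges to (1, -2).

(1, -2)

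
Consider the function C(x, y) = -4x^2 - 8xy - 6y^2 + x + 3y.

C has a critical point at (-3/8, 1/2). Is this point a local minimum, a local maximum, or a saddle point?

The Hessian of C is constant: H = [[-8, -8], [-8, -12]].
det(H) = (-8)·(-12) − (-8)² = 32.
det(H) > 0 and tr(H) = -20 < 0, so H is negative definite and the point is a local maximum.

local maximum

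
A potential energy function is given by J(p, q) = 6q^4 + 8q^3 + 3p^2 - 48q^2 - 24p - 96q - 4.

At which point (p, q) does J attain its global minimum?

J(p,q) separates as A(p) + B(q) − 4, so its minimum is min A + min B − 4.
A'(p) = 6p - 24 vanishes at p ∈ {4}; B'(q) = 24(q - 2)(q + 1)(q + 2) vanishes at q ∈ {-2, -1, 2}.
Local minima of A (where A''>0): A(4)=-48. Local minima of B: B(-2)=32, B(2)=-224.
So the global minimum of J is A(4) + B(2) − 4 = -48 − 224 − 4 = -276, attained at (4, 2).

(4, 2)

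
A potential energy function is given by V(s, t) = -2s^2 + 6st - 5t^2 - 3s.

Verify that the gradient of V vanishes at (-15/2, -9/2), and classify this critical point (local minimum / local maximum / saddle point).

∇V = (-4s + 6t - 3, 6s - 10t); substituting (-15/2, -9/2) gives ∇V = (0, 0), so (-15/2, -9/2) is indeed a critical point.
The Hessian of V is constant: H = [[-4, 6], [6, -10]].
det(H) = (-4)·(-10) − 6² = 4.
det(H) > 0 and tr(H) = -14 < 0, so H is negative definite and the point is a local maximum.

local maximum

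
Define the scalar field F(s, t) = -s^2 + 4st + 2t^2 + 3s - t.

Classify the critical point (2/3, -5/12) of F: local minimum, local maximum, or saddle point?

The Hessian of F is constant: H = [[-2, 4], [4, 4]].
det(H) = (-2)·4 − 4² = -24.
Since det(H) < 0, H is indefinite and the critical point is a saddle point.

saddle point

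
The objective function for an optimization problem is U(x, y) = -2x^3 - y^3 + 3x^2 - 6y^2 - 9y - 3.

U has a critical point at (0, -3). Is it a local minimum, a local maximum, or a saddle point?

The mixed partial ∂²U/∂x∂y is 0, so the Hessian at any point is diag(U_xx, U_yy) = diag(6(-2x + 1), -6(y + 2)).
At (0, -3): H = diag(6, 6).
Both eigenvalues are positive, so H is positive definite: a local minimum.

local minimum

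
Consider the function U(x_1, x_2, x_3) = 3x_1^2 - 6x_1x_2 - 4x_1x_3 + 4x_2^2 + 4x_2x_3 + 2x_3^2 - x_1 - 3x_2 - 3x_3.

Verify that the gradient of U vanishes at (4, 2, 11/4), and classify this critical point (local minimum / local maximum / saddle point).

∇U = (6x_1 - 6x_2 - 4x_3 - 1, -6x_1 + 8x_2 + 4x_3 - 3, -4x_1 + 4x_2 + 4x_3 - 3); substituting (4, 2, 11/4) gives ∇U = (0, 0, 0), so (4, 2, 11/4) is indeed a critical point.
The Hessian is constant: H = [[6, -6, -4], [-6, 8, 4], [-4, 4, 4]].
Leading principal minors: Δ₁ = 6, Δ₂ = 12, Δ₃ = 16.
All leading minors are positive, so H is positive definite: a local minimum.

local minimum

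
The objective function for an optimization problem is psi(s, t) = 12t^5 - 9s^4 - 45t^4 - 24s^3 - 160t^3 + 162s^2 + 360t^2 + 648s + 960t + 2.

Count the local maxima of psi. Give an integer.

4

psi separates as a function of s plus a function of t, so ∇psi=0 decouples.
∂psi/∂s = -36(s - 3)(s + 2)(s + 3) = 0 at s ∈ {-3, -2, 3}; ∂psi/∂t = 60(t - 4)(t - 2)(t + 1)(t + 2) = 0 at t ∈ {-2, -1, 2, 4}.
The Hessian is diagonal: diag(psi_ss, psi_tt). Second derivatives: psi_ss(-3)=-216, psi_ss(-2)=180, psi_ss(3)=-1080; psi_tt(-2)=-1440, psi_tt(-1)=900, psi_tt(2)=-1440, psi_tt(4)=3600.
Local maxima occur where both diagonal entries negative: (-3, -2), (-3, 2), (3, -2), (3, 2). Count: 4.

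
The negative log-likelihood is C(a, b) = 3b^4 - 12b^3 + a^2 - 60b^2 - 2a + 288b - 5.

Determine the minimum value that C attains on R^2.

-843

C(a,b) separates as P(a) + Q(b) − 5, so its minimum is min P + min Q − 5.
P'(a) = 2a - 2 vanishes at a ∈ {1}; Q'(b) = 12(b - 4)(b - 2)(b + 3) vanishes at b ∈ {-3, 2, 4}.
Local minima of P (where P''>0): P(1)=-1. Local minima of Q: Q(-3)=-837, Q(4)=192.
So the global minimum of C is P(1) + Q(-3) − 5 = -1 − 837 − 5 = -843, attained at (1, -3).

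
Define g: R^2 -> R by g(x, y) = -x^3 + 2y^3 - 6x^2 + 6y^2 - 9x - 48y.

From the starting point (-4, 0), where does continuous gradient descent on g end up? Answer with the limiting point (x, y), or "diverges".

g is separable, so gradient descent decouples: x follows -∂g/∂x, y follows -∂g/∂y.
∂g/∂x = -3(x + 1)(x + 3); at x=-4 this is -9, so x increases.
∂g/∂y = 6(y - 2)(y + 4); at y=0 this is -48, so y increases.
x converges to its nearest critical value -3 (a local min of the x-part); y converges to 2. The iterate converges to (-3, 2).

(-3, 2)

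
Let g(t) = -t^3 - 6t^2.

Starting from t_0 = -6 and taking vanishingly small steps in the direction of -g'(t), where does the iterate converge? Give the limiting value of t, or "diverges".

-4

g'(t) = -3t(t + 4), so g'(-6) = -36.
Gradient descent moves in the -g' direction, i.e. t is increasing.
The nearest critical point in that direction is t = -4, where g'' = 12 > 0 (a local minimum). The iterate converges there.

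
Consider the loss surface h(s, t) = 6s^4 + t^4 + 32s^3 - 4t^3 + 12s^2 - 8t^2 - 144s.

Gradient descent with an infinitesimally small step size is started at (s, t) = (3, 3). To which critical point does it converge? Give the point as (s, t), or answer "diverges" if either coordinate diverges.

(1, 4)

h is separable, so gradient descent decouples: s follows -∂h/∂s, t follows -∂h/∂t.
∂h/∂s = 24(s - 1)(s + 2)(s + 3); at s=3 this is 1440, so s decreases.
∂h/∂t = 4t(t - 4)(t + 1); at t=3 this is -48, so t increases.
s converges to its nearest critical value 1 (a local min of the s-part); t converges to 4. The iterate converges to (1, 4).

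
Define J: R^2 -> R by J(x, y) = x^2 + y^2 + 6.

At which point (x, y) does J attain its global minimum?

J(x,y) separates as P(x) + Q(y) + 6, so its minimum is min P + min Q + 6.
P'(x) = 2x vanishes at x ∈ {0}; Q'(y) = 2y vanishes at y ∈ {0}.
Local minima of P (where P''>0): P(0)=0. Local minima of Q: Q(0)=0.
So the global minimum of J is P(0) + Q(0) + 6 = 0 + 0 + 6 = 6, attained at (0, 0).

(0, 0)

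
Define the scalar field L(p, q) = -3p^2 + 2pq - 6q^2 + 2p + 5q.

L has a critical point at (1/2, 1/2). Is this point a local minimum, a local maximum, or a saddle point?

The Hessian of L is constant: H = [[-6, 2], [2, -12]].
det(H) = (-6)·(-12) − 2² = 68.
det(H) > 0 and tr(H) = -18 < 0, so H is negative definite and the point is a local maximum.

local maximum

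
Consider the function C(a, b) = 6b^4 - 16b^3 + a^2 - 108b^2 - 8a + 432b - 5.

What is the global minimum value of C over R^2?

C(a,b) separates as P(a) + Q(b) − 5, so its minimum is min P + min Q − 5.
P'(a) = 2a - 8 vanishes at a ∈ {4}; Q'(b) = 24(b - 3)(b - 2)(b + 3) vanishes at b ∈ {-3, 2, 3}.
Local minima of P (where P''>0): P(4)=-16. Local minima of Q: Q(-3)=-1350, Q(3)=378.
So the global minimum of C is P(4) + Q(-3) − 5 = -16 − 1350 − 5 = -1371, attained at (4, -3).

-1371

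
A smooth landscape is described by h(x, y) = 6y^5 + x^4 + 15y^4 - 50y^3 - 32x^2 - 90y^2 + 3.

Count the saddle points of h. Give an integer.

h separates as a function of x plus a function of y, so ∇h=0 decouples.
∂h/∂x = 4x(x - 4)(x + 4) = 0 at x ∈ {-4, 0, 4}; ∂h/∂y = 30y(y - 2)(y + 1)(y + 3) = 0 at y ∈ {-3, -1, 0, 2}.
The Hessian is diagonal: diag(h_xx, h_yy). Second derivatives: h_xx(-4)=128, h_xx(0)=-64, h_xx(4)=128; h_yy(-3)=-900, h_yy(-1)=180, h_yy(0)=-180, h_yy(2)=900.
Saddle points occur where the two diagonal entries have opposite signs: (-4, -3), (-4, 0), (0, -1), (0, 2), (4, -3), (4, 0). Count: 6.

6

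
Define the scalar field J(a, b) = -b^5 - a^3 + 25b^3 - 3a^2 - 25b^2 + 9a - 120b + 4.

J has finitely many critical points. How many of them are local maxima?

2

J separates as a function of a plus a function of b, so ∇J=0 decouples.
∂J/∂a = -3(a - 1)(a + 3) = 0 at a ∈ {-3, 1}; ∂J/∂b = -5(b - 3)(b - 2)(b + 1)(b + 4) = 0 at b ∈ {-4, -1, 2, 3}.
The Hessian is diagonal: diag(J_aa, J_bb). Second derivatives: J_aa(-3)=12, J_aa(1)=-12; J_bb(-4)=630, J_bb(-1)=-180, J_bb(2)=90, J_bb(3)=-140.
Local maxima occur where both diagonal entries negative: (1, -1), (1, 3). Count: 2.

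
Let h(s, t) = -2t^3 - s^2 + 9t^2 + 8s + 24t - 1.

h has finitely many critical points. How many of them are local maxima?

h separates as a function of s plus a function of t, so ∇h=0 decouples.
∂h/∂s = -2(s - 4) = 0 at s ∈ {4}; ∂h/∂t = -6(t - 4)(t + 1) = 0 at t ∈ {-1, 4}.
The Hessian is diagonal: diag(h_ss, h_tt). Second derivatives: h_ss(4)=-2; h_tt(-1)=30, h_tt(4)=-30.
Local maxima occur where both diagonal entries negative: (4, 4). Count: 1.

1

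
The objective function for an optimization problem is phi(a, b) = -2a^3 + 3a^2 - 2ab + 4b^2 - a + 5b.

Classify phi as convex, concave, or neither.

The term -2a^3 is cubic, so the Hessian is not constant.
∂²phi/∂a² = -12a + 6, which takes both signs as a varies (negative for sufficiently large a). A diagonal entry of the Hessian changing sign means the Hessian is neither positive- nor negative-semidefinite on all of R^2.

neither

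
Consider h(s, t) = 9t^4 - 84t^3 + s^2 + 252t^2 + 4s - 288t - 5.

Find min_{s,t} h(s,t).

-201

h(s,t) separates as P(s) + Q(t) − 5, so its minimum is min P + min Q − 5.
P'(s) = 2s + 4 vanishes at s ∈ {-2}; Q'(t) = 36(t - 4)(t - 2)(t - 1) vanishes at t ∈ {1, 2, 4}.
Local minima of P (where P''>0): P(-2)=-4. Local minima of Q: Q(1)=-111, Q(4)=-192.
So the global minimum of h is P(-2) + Q(4) − 5 = -4 − 192 − 5 = -201, attained at (-2, 4).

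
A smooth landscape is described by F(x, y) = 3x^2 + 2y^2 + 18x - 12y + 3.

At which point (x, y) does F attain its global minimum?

(-3, 3)

F(x,y) separates as P(x) + Q(y) + 3, so its minimum is min P + min Q + 3.
P'(x) = 6x + 18 vanishes at x ∈ {-3}; Q'(y) = 4y - 12 vanishes at y ∈ {3}.
Local minima of P (where P''>0): P(-3)=-27. Local minima of Q: Q(3)=-18.
So the global minimum of F is P(-3) + Q(3) + 3 = -27 − 18 + 3 = -42, attained at (-3, 3).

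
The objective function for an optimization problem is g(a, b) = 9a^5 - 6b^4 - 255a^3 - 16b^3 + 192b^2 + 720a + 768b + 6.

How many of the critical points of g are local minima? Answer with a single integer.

2

g separates as a function of a plus a function of b, so ∇g=0 decouples.
∂g/∂a = 45(a - 4)(a - 1)(a + 1)(a + 4) = 0 at a ∈ {-4, -1, 1, 4}; ∂g/∂b = -24(b - 4)(b + 2)(b + 4) = 0 at b ∈ {-4, -2, 4}.
The Hessian is diagonal: diag(g_aa, g_bb). Second derivatives: g_aa(-4)=-5400, g_aa(-1)=1350, g_aa(1)=-1350, g_aa(4)=5400; g_bb(-4)=-384, g_bb(-2)=288, g_bb(4)=-1152.
Local minima occur where both diagonal entries positive: (-1, -2), (4, -2). Count: 2.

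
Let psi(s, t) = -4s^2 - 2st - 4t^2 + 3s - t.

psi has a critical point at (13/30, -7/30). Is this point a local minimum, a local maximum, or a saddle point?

The Hessian of psi is constant: H = [[-8, -2], [-2, -8]].
det(H) = (-8)·(-8) − (-2)² = 60.
det(H) > 0 and tr(H) = -16 < 0, so H is negative definite and the point is a local maximum.

local maximum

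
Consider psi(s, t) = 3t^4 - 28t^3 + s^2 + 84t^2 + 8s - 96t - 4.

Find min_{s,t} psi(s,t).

-84

psi(s,t) separates as P(s) + Q(t) − 4, so its minimum is min P + min Q − 4.
P'(s) = 2s + 8 vanishes at s ∈ {-4}; Q'(t) = 12(t - 4)(t - 2)(t - 1) vanishes at t ∈ {1, 2, 4}.
Local minima of P (where P''>0): P(-4)=-16. Local minima of Q: Q(1)=-37, Q(4)=-64.
So the global minimum of psi is P(-4) + Q(4) − 4 = -16 − 64 − 4 = -84, attained at (-4, 4).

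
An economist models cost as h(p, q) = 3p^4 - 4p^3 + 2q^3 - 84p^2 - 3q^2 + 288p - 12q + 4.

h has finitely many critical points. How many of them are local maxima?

1

h separates as a function of p plus a function of q, so ∇h=0 decouples.
∂h/∂p = 12(p - 3)(p - 2)(p + 4) = 0 at p ∈ {-4, 2, 3}; ∂h/∂q = 6(q - 2)(q + 1) = 0 at q ∈ {-1, 2}.
The Hessian is diagonal: diag(h_pp, h_qq). Second derivatives: h_pp(-4)=504, h_pp(2)=-72, h_pp(3)=84; h_qq(-1)=-18, h_qq(2)=18.
Local maxima occur where both diagonal entries negative: (2, -1). Count: 1.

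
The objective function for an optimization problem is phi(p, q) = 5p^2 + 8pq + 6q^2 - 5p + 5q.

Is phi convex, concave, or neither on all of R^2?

convex

phi is quadratic, so its Hessian is the constant matrix H = [[10, 8], [8, 12]].
det(H) = 56, tr(H) = 22.
det(H) > 0 and tr(H) > 0, so H is positive definite everywhere: convex.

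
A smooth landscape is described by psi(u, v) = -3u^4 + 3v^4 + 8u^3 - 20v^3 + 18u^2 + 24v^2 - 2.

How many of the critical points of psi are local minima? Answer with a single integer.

2

psi separates as a function of u plus a function of v, so ∇psi=0 decouples.
∂psi/∂u = -12u(u - 3)(u + 1) = 0 at u ∈ {-1, 0, 3}; ∂psi/∂v = 12v(v - 4)(v - 1) = 0 at v ∈ {0, 1, 4}.
The Hessian is diagonal: diag(psi_uu, psi_vv). Second derivatives: psi_uu(-1)=-48, psi_uu(0)=36, psi_uu(3)=-144; psi_vv(0)=48, psi_vv(1)=-36, psi_vv(4)=144.
Local minima occur where both diagonal entries positive: (0, 0), (0, 4). Count: 2.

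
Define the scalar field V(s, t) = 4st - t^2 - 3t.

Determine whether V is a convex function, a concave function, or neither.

neither

V is quadratic, so its Hessian is the constant matrix H = [[0, 4], [4, -2]].
det(H) = -16, tr(H) = -2.
det(H) < 0, so H is indefinite: neither convex nor concave.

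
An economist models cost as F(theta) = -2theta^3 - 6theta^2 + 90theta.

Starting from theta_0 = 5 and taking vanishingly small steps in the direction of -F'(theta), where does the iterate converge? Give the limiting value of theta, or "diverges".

F'(theta) = -6(theta - 3)(theta + 5), so F'(5) = -120.
Gradient descent moves in the -F' direction, i.e. theta is increasing.
There is no critical point above theta=5, and F' keeps the same sign, so the iterate runs off to +∞.

diverges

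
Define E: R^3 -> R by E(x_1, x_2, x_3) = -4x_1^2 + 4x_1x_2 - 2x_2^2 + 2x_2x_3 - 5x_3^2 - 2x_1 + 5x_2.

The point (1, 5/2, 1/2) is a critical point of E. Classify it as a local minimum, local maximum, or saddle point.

The Hessian is constant: H = [[-8, 4, 0], [4, -4, 2], [0, 2, -10]].
Leading principal minors: Δ₁ = -8, Δ₂ = 16, Δ₃ = -128.
The minors alternate sign starting negative (−, +, −), so H is negative definite: a local maximum.

local maximum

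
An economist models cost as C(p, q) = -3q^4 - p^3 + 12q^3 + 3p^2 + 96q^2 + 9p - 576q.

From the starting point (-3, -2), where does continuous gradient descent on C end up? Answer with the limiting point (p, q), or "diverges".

(-1, 3)

C is separable, so gradient descent decouples: p follows -∂C/∂p, q follows -∂C/∂q.
∂C/∂p = -3(p - 3)(p + 1); at p=-3 this is -36, so p increases.
∂C/∂q = -12(q - 4)(q - 3)(q + 4); at q=-2 this is -720, so q increases.
p converges to its nearest critical value -1 (a local min of the p-part); q converges to 3. The iterate converges to (-1, 3).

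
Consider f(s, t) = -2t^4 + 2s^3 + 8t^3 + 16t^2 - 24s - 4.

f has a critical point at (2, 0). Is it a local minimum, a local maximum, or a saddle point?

local minimum

The mixed partial ∂²f/∂s∂t is 0, so the Hessian at any point is diag(f_ss, f_tt) = diag(12s, 8(-3t^2 + 6t + 4)).
At (2, 0): H = diag(24, 32).
Both eigenvalues are positive, so H is positive definite: a local minimum.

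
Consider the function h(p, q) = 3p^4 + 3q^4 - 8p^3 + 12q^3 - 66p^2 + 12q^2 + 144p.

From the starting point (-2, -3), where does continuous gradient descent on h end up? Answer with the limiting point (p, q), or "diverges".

h is separable, so gradient descent decouples: p follows -∂h/∂p, q follows -∂h/∂q.
∂h/∂p = 12(p - 4)(p - 1)(p + 3); at p=-2 this is 216, so p decreases.
∂h/∂q = 12q(q + 1)(q + 2); at q=-3 this is -72, so q increases.
p converges to its nearest critical value -3 (a local min of the p-part); q converges to -2. The iterate converges to (-3, -2).

(-3, -2)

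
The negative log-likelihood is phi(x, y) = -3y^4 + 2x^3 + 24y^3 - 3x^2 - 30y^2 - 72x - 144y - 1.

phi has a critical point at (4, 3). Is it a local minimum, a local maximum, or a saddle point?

local minimum

The mixed partial ∂²phi/∂x∂y is 0, so the Hessian at any point is diag(phi_xx, phi_yy) = diag(6(2x - 1), 12(-3y^2 + 12y - 5)).
At (4, 3): H = diag(42, 48).
Both eigenvalues are positive, so H is positive definite: a local minimum.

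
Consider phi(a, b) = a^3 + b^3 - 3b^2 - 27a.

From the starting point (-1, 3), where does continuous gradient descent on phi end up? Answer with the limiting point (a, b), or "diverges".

(3, 2)

phi is separable, so gradient descent decouples: a follows -∂phi/∂a, b follows -∂phi/∂b.
∂phi/∂a = 3(a - 3)(a + 3); at a=-1 this is -24, so a increases.
∂phi/∂b = 3b(b - 2); at b=3 this is 9, so b decreases.
a converges to its nearest critical value 3 (a local min of the a-part); b converges to 2. The iterate converges to (3, 2).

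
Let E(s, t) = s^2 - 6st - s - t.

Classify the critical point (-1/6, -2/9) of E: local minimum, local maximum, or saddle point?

The Hessian of E is constant: H = [[2, -6], [-6, 0]].
det(H) = 2·0 − (-6)² = -36.
Since det(H) < 0, H is indefinite and the critical point is a saddle point.

saddle point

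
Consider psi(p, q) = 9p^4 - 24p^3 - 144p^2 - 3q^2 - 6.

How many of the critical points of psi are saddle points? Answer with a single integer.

2

psi separates as a function of p plus a function of q, so ∇psi=0 decouples.
∂psi/∂p = 36p(p - 4)(p + 2) = 0 at p ∈ {-2, 0, 4}; ∂psi/∂q = -6q = 0 at q ∈ {0}.
The Hessian is diagonal: diag(psi_pp, psi_qq). Second derivatives: psi_pp(-2)=432, psi_pp(0)=-288, psi_pp(4)=864; psi_qq(0)=-6.
Saddle points occur where the two diagonal entries have opposite signs: (-2, 0), (4, 0). Count: 2.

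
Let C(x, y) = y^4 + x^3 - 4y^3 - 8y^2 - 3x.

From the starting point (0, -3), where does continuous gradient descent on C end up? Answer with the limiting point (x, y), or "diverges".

C is separable, so gradient descent decouples: x follows -∂C/∂x, y follows -∂C/∂y.
∂C/∂x = 3(x - 1)(x + 1); at x=0 this is -3, so x increases.
∂C/∂y = 4y(y - 4)(y + 1); at y=-3 this is -168, so y increases.
x converges to its nearest critical value 1 (a local min of the x-part); y converges to -1. The iterate converges to (1, -1).

(1, -1)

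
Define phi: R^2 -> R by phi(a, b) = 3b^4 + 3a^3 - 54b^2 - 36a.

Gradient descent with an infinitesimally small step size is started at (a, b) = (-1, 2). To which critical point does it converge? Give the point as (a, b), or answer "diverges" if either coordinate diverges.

(2, 3)

phi is separable, so gradient descent decouples: a follows -∂phi/∂a, b follows -∂phi/∂b.
∂phi/∂a = 9(a - 2)(a + 2); at a=-1 this is -27, so a increases.
∂phi/∂b = 12b(b - 3)(b + 3); at b=2 this is -120, so b increases.
a converges to its nearest critical value 2 (a local min of the a-part); b converges to 3. The iterate converges to (2, 3).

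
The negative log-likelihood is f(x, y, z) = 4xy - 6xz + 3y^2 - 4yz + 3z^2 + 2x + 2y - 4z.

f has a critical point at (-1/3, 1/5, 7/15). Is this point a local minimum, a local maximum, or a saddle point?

saddle point

The Hessian is constant: H = [[0, 4, -6], [4, 6, -4], [-6, -4, 6]].
Leading principal minors: Δ₁ = 0, Δ₂ = -16, Δ₃ = -120.
The minors fit neither the all-positive nor the alternating-sign pattern, so H is indefinite: a saddle point.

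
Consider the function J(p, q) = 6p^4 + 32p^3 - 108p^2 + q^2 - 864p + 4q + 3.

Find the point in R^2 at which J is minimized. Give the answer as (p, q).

J(p,q) separates as A(p) + B(q) + 3, so its minimum is min A + min B + 3.
A'(p) = 24(p - 3)(p + 3)(p + 4) vanishes at p ∈ {-4, -3, 3}; B'(q) = 2q + 4 vanishes at q ∈ {-2}.
Local minima of A (where A''>0): A(-4)=1216, A(3)=-2214. Local minima of B: B(-2)=-4.
So the global minimum of J is A(3) + B(-2) + 3 = -2214 − 4 + 3 = -2215, attained at (3, -2).

(3, -2)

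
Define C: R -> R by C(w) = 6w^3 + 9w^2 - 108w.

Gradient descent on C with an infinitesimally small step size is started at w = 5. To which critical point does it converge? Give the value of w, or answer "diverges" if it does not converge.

C'(w) = 18(w - 2)(w + 3), so C'(5) = 432.
Gradient descent moves in the -C' direction, i.e. w is decreasing.
The nearest critical point in that direction is w = 2, where C'' = 90 > 0 (a local minimum). The iterate converges there.

2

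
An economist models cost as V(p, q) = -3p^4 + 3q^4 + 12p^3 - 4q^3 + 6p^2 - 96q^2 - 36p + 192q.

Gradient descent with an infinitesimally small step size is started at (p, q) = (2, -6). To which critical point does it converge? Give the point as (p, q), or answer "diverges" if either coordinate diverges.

V is separable, so gradient descent decouples: p follows -∂V/∂p, q follows -∂V/∂q.
∂V/∂p = -12(p - 3)(p - 1)(p + 1); at p=2 this is 36, so p decreases.
∂V/∂q = 12(q - 4)(q - 1)(q + 4); at q=-6 this is -1680, so q increases.
p converges to its nearest critical value 1 (a local min of the p-part); q converges to -4. The iterate converges to (1, -4).

(1, -4)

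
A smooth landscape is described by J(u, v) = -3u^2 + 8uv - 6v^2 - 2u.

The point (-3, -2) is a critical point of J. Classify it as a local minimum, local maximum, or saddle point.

local maximum

The Hessian of J is constant: H = [[-6, 8], [8, -12]].
det(H) = (-6)·(-12) − 8² = 8.
det(H) > 0 and tr(H) = -18 < 0, so H is negative definite and the point is a local maximum.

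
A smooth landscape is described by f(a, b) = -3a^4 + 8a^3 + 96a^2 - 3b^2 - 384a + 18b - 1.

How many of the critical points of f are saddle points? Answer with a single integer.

f separates as a function of a plus a function of b, so ∇f=0 decouples.
∂f/∂a = -12(a - 4)(a - 2)(a + 4) = 0 at a ∈ {-4, 2, 4}; ∂f/∂b = -6(b - 3) = 0 at b ∈ {3}.
The Hessian is diagonal: diag(f_aa, f_bb). Second derivatives: f_aa(-4)=-576, f_aa(2)=144, f_aa(4)=-192; f_bb(3)=-6.
Saddle points occur where the two diagonal entries have opposite signs: (2, 3). Count: 1.

1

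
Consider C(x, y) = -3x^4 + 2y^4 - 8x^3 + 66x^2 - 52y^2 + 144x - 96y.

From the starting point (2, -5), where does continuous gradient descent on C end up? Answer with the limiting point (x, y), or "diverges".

C is separable, so gradient descent decouples: x follows -∂C/∂x, y follows -∂C/∂y.
∂C/∂x = -12(x - 3)(x + 1)(x + 4); at x=2 this is 216, so x decreases.
∂C/∂y = 8(y - 4)(y + 1)(y + 3); at y=-5 this is -576, so y increases.
x converges to its nearest critical value -1 (a local min of the x-part); y converges to -3. The iterate converges to (-1, -3).

(-1, -3)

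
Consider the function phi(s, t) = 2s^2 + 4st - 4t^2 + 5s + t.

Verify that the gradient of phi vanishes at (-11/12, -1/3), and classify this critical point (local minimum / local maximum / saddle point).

saddle point

∇phi = (4s + 4t + 5, 4s - 8t + 1); substituting (-11/12, -1/3) gives ∇phi = (0, 0), so (-11/12, -1/3) is indeed a critical point.
The Hessian of phi is constant: H = [[4, 4], [4, -8]].
det(H) = 4·(-8) − 4² = -48.
Since det(H) < 0, H is indefinite and the critical point is a saddle point.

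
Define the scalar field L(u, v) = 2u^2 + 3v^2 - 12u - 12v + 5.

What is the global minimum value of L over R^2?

-25

L(u,v) separates as P(u) + Q(v) + 5, so its minimum is min P + min Q + 5.
P'(u) = 4u - 12 vanishes at u ∈ {3}; Q'(v) = 6v - 12 vanishes at v ∈ {2}.
Local minima of P (where P''>0): P(3)=-18. Local minima of Q: Q(2)=-12.
So the global minimum of L is P(3) + Q(2) + 5 = -18 − 12 + 5 = -25, attained at (3, 2).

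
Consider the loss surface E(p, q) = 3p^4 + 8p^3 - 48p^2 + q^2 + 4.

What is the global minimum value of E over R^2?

E(p,q) separates as A(p) + B(q) + 4, so its minimum is min A + min B + 4.
A'(p) = 12p(p - 2)(p + 4) vanishes at p ∈ {-4, 0, 2}; B'(q) = 2q vanishes at q ∈ {0}.
Local minima of A (where A''>0): A(-4)=-512, A(2)=-80. Local minima of B: B(0)=0.
So the global minimum of E is A(-4) + B(0) + 4 = -512 + 0 + 4 = -508, attained at (-4, 0).

-508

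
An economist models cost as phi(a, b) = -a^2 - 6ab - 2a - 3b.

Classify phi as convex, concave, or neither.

phi is quadratic, so its Hessian is the constant matrix H = [[-2, -6], [-6, 0]].
det(H) = -36, tr(H) = -2.
det(H) < 0, so H is indefinite: neither convex nor concave.

neither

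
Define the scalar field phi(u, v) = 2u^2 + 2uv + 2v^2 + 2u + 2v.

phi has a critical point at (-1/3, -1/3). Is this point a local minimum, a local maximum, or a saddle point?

The Hessian of phi is constant: H = [[4, 2], [2, 4]].
det(H) = 4·4 − 2² = 12.
det(H) > 0 and tr(H) = 8 > 0, so H is positive definite and the point is a local minimum.

local minimum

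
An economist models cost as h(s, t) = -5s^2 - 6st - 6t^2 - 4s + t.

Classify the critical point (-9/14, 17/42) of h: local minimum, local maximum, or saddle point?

local maximum

The Hessian of h is constant: H = [[-10, -6], [-6, -12]].
det(H) = (-10)·(-12) − (-6)² = 84.
det(H) > 0 and tr(H) = -22 < 0, so H is negative definite and the point is a local maximum.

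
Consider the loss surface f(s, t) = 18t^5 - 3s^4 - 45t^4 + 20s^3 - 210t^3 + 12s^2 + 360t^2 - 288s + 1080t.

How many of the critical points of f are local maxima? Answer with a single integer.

4

f separates as a function of s plus a function of t, so ∇f=0 decouples.
∂f/∂s = -12(s - 4)(s - 3)(s + 2) = 0 at s ∈ {-2, 3, 4}; ∂f/∂t = 90(t - 3)(t - 2)(t + 1)(t + 2) = 0 at t ∈ {-2, -1, 2, 3}.
The Hessian is diagonal: diag(f_ss, f_tt). Second derivatives: f_ss(-2)=-360, f_ss(3)=60, f_ss(4)=-72; f_tt(-2)=-1800, f_tt(-1)=1080, f_tt(2)=-1080, f_tt(3)=1800.
Local maxima occur where both diagonal entries negative: (-2, -2), (-2, 2), (4, -2), (4, 2). Count: 4.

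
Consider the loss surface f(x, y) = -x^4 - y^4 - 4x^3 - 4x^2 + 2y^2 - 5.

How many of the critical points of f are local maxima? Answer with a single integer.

f separates as a function of x plus a function of y, so ∇f=0 decouples.
∂f/∂x = -4x(x + 1)(x + 2) = 0 at x ∈ {-2, -1, 0}; ∂f/∂y = -4y(y - 1)(y + 1) = 0 at y ∈ {-1, 0, 1}.
The Hessian is diagonal: diag(f_xx, f_yy). Second derivatives: f_xx(-2)=-8, f_xx(-1)=4, f_xx(0)=-8; f_yy(-1)=-8, f_yy(0)=4, f_yy(1)=-8.
Local maxima occur where both diagonal entries negative: (-2, -1), (-2, 1), (0, -1), (0, 1). Count: 4.

4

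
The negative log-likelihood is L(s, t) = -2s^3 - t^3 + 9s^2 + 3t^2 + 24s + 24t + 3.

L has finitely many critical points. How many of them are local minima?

1

L separates as a function of s plus a function of t, so ∇L=0 decouples.
∂L/∂s = -6(s - 4)(s + 1) = 0 at s ∈ {-1, 4}; ∂L/∂t = -3(t - 4)(t + 2) = 0 at t ∈ {-2, 4}.
The Hessian is diagonal: diag(L_ss, L_tt). Second derivatives: L_ss(-1)=30, L_ss(4)=-30; L_tt(-2)=18, L_tt(4)=-18.
Local minima occur where both diagonal entries positive: (-1, -2). Count: 1.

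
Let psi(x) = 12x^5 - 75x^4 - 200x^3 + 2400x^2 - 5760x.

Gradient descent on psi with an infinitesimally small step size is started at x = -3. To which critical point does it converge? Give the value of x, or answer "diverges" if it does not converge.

psi'(x) = 60(x - 4)(x - 3)(x - 2)(x + 4), so psi'(-3) = -12600.
Gradient descent moves in the -psi' direction, i.e. x is increasing.
The nearest critical point in that direction is x = 2, where psi'' = 720 > 0 (a local minimum). The iterate converges there.

2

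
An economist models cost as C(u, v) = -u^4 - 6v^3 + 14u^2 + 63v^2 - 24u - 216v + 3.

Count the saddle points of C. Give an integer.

3

C separates as a function of u plus a function of v, so ∇C=0 decouples.
∂C/∂u = -4(u - 2)(u - 1)(u + 3) = 0 at u ∈ {-3, 1, 2}; ∂C/∂v = -18(v - 4)(v - 3) = 0 at v ∈ {3, 4}.
The Hessian is diagonal: diag(C_uu, C_vv). Second derivatives: C_uu(-3)=-80, C_uu(1)=16, C_uu(2)=-20; C_vv(3)=18, C_vv(4)=-18.
Saddle points occur where the two diagonal entries have opposite signs: (-3, 3), (1, 4), (2, 3). Count: 3.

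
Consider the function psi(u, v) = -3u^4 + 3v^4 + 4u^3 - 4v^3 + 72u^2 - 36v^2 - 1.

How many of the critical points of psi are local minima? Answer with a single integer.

psi separates as a function of u plus a function of v, so ∇psi=0 decouples.
∂psi/∂u = -12u(u - 4)(u + 3) = 0 at u ∈ {-3, 0, 4}; ∂psi/∂v = 12v(v - 3)(v + 2) = 0 at v ∈ {-2, 0, 3}.
The Hessian is diagonal: diag(psi_uu, psi_vv). Second derivatives: psi_uu(-3)=-252, psi_uu(0)=144, psi_uu(4)=-336; psi_vv(-2)=120, psi_vv(0)=-72, psi_vv(3)=180.
Local minima occur where both diagonal entries positive: (0, -2), (0, 3). Count: 2.

2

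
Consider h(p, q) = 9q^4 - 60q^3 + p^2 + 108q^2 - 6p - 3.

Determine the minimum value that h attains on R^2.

h(p,q) separates as A(p) + B(q) − 3, so its minimum is min A + min B − 3.
A'(p) = 2p - 6 vanishes at p ∈ {3}; B'(q) = 36q(q - 3)(q - 2) vanishes at q ∈ {0, 2, 3}.
Local minima of A (where A''>0): A(3)=-9. Local minima of B: B(0)=0, B(3)=81.
So the global minimum of h is A(3) + B(0) − 3 = -9 + 0 − 3 = -12, attained at (3, 0).

-12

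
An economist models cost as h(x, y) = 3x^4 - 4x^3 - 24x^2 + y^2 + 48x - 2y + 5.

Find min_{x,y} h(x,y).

h(x,y) separates as P(x) + Q(y) + 5, so its minimum is min P + min Q + 5.
P'(x) = 12(x - 2)(x - 1)(x + 2) vanishes at x ∈ {-2, 1, 2}; Q'(y) = 2y - 2 vanishes at y ∈ {1}.
Local minima of P (where P''>0): P(-2)=-112, P(2)=16. Local minima of Q: Q(1)=-1.
So the global minimum of h is P(-2) + Q(1) + 5 = -112 − 1 + 5 = -108, attained at (-2, 1).

-108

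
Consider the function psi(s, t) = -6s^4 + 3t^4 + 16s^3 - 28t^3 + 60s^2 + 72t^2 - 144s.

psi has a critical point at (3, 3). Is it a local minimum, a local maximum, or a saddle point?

The mixed partial ∂²psi/∂s∂t is 0, so the Hessian at any point is diag(psi_ss, psi_tt) = diag(24(-3s^2 + 4s + 5), 12(3t^2 - 14t + 12)).
At (3, 3): H = diag(-240, -36).
Both eigenvalues are negative, so H is negative definite: a local maximum.

local maximum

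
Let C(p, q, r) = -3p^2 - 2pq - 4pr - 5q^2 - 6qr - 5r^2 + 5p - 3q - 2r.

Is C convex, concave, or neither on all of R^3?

C is quadratic, so its Hessian is the constant matrix H = [[-6, -2, -4], [-2, -10, -6], [-4, -6, -10]].
Leading principal minors: -6, 56, -280.
Signs alternate −, +, − ⇒ H ≺ 0 ⇒ concave.

concave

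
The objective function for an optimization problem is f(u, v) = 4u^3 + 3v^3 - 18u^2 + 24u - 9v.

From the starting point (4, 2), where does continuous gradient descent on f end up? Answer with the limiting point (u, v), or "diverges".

(2, 1)

f is separable, so gradient descent decouples: u follows -∂f/∂u, v follows -∂f/∂v.
∂f/∂u = 12(u - 2)(u - 1); at u=4 this is 72, so u decreases.
∂f/∂v = 9(v - 1)(v + 1); at v=2 this is 27, so v decreases.
u converges to its nearest critical value 2 (a local min of the u-part); v converges to 1. The iterate converges to (2, 1).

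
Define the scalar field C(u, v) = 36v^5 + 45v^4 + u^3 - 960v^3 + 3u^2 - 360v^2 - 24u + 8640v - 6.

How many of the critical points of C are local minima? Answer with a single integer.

C separates as a function of u plus a function of v, so ∇C=0 decouples.
∂C/∂u = 3(u - 2)(u + 4) = 0 at u ∈ {-4, 2}; ∂C/∂v = 180(v - 3)(v - 2)(v + 2)(v + 4) = 0 at v ∈ {-4, -2, 2, 3}.
The Hessian is diagonal: diag(C_uu, C_vv). Second derivatives: C_uu(-4)=-18, C_uu(2)=18; C_vv(-4)=-15120, C_vv(-2)=7200, C_vv(2)=-4320, C_vv(3)=6300.
Local minima occur where both diagonal entries positive: (2, -2), (2, 3). Count: 2.

2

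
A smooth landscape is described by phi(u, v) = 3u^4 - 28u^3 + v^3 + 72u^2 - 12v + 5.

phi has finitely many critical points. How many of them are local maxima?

1

phi separates as a function of u plus a function of v, so ∇phi=0 decouples.
∂phi/∂u = 12u(u - 4)(u - 3) = 0 at u ∈ {0, 3, 4}; ∂phi/∂v = 3(v - 2)(v + 2) = 0 at v ∈ {-2, 2}.
The Hessian is diagonal: diag(phi_uu, phi_vv). Second derivatives: phi_uu(0)=144, phi_uu(3)=-36, phi_uu(4)=48; phi_vv(-2)=-12, phi_vv(2)=12.
Local maxima occur where both diagonal entries negative: (3, -2). Count: 1.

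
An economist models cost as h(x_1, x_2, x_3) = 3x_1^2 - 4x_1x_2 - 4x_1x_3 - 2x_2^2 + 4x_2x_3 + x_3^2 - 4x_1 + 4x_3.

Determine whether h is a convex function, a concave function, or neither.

neither

h is quadratic, so its Hessian is the constant matrix H = [[6, -4, -4], [-4, -4, 4], [-4, 4, 2]].
Leading principal minors: 6, -40, 16.
Neither pattern holds ⇒ H is indefinite ⇒ neither convex nor concave.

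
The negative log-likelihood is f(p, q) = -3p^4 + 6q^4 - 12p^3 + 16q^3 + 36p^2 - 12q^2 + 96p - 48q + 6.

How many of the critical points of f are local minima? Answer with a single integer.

2

f separates as a function of p plus a function of q, so ∇f=0 decouples.
∂f/∂p = -12(p - 2)(p + 1)(p + 4) = 0 at p ∈ {-4, -1, 2}; ∂f/∂q = 24(q - 1)(q + 1)(q + 2) = 0 at q ∈ {-2, -1, 1}.
The Hessian is diagonal: diag(f_pp, f_qq). Second derivatives: f_pp(-4)=-216, f_pp(-1)=108, f_pp(2)=-216; f_qq(-2)=72, f_qq(-1)=-48, f_qq(1)=144.
Local minima occur where both diagonal entries positive: (-1, -2), (-1, 1). Count: 2.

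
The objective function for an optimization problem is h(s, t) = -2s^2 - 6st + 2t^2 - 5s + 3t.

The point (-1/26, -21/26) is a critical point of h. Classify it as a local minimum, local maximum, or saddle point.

The Hessian of h is constant: H = [[-4, -6], [-6, 4]].
det(H) = (-4)·4 − (-6)² = -52.
Since det(H) < 0, H is indefinite and the critical point is a saddle point.

saddle point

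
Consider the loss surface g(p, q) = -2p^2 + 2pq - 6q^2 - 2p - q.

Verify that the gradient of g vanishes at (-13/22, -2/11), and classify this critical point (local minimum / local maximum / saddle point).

∇g = (-4p + 2q - 2, 2p - 12q - 1); substituting (-13/22, -2/11) gives ∇g = (0, 0), so (-13/22, -2/11) is indeed a critical point.
The Hessian of g is constant: H = [[-4, 2], [2, -12]].
det(H) = (-4)·(-12) − 2² = 44.
det(H) > 0 and tr(H) = -16 < 0, so H is negative definite and the point is a local maximum.

local maximum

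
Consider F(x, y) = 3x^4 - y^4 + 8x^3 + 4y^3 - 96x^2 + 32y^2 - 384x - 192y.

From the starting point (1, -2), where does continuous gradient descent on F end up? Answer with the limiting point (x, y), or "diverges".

F is separable, so gradient descent decouples: x follows -∂F/∂x, y follows -∂F/∂y.
∂F/∂x = 12(x - 4)(x + 2)(x + 4); at x=1 this is -540, so x increases.
∂F/∂y = -4(y - 4)(y - 3)(y + 4); at y=-2 this is -240, so y increases.
x converges to its nearest critical value 4 (a local min of the x-part); y converges to 3. The iterate converges to (4, 3).

(4, 3)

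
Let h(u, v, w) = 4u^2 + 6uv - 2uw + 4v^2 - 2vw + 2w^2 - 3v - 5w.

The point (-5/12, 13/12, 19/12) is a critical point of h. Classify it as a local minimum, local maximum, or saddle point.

local minimum

The Hessian is constant: H = [[8, 6, -2], [6, 8, -2], [-2, -2, 4]].
Leading principal minors: Δ₁ = 8, Δ₂ = 28, Δ₃ = 96.
All leading minors are positive, so H is positive definite: a local minimum.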